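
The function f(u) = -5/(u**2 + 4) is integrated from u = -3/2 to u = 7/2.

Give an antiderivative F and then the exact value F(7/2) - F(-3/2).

Antiderivative: F(u) = -5*atan(u/2)/2; value = -5*atan(7/4)/2 - 5*atan(3/4)/2

An antiderivative F(u) passes only if d/du[F] lands on f(u) exactly.
F(u) = -5*atan(u/2)/2 is an antiderivative of f.
Check: d/du[-5*atan(u/2)/2] = -5/(u**2 + 4) = f(u).
F(7/2) = -5*atan(7/4)/2; F(-3/2) = 5*atan(3/4)/2.
Integral = F(7/2) - F(-3/2) = -5*atan(7/4)/2 - 5*atan(3/4)/2.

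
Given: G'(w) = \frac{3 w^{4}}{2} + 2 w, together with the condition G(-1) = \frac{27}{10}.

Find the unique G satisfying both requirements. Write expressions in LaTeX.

G(w) = \frac{3 w^{5} + 10 w^{2} + 20}{10}

The integrand splits into summands that can be handled one at a time.
A general antiderivative is \frac{3 w^{5}}{10} + w^{2} + C.
The condition gives C = \frac{27}{10} - (\frac{7}{10}) = 2.
So G(w) = \frac{3 w^{5} + 10 w^{2} + 20}{10}.
Check: d/dw[\frac{3 w^{5} + 10 w^{2} + 20}{10}] = \frac{3 w^{4}}{2} + 2 w = G'(w).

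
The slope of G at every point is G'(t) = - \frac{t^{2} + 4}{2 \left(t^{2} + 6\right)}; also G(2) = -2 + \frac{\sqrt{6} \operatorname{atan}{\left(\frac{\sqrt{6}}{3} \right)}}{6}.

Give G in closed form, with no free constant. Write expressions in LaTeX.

A candidate passes only if d/dt[G] lands on the given G'(t) exactly.
A general antiderivative is - \frac{t}{2} + \frac{\sqrt{6} \operatorname{atan}{\left(\frac{\sqrt{6} t}{6} \right)}}{6} + C.
The condition gives C = -2 + \frac{\sqrt{6} \operatorname{atan}{\left(\frac{\sqrt{6}}{3} \right)}}{6} - (-1 + \frac{\sqrt{6} \operatorname{atan}{\left(\frac{\sqrt{6}}{3} \right)}}{6}) = -1.
So G(t) = - \frac{3 t - \sqrt{6} \operatorname{atan}{\left(\frac{\sqrt{6} t}{6} \right)} + 6}{6}.
Check: d/dt[- \frac{3 t - \sqrt{6} \operatorname{atan}{\left(\frac{\sqrt{6} t}{6} \right)} + 6}{6}] = \frac{- t^{2} - 4}{2 t^{2} + 12}, which equals G'(t).

G(t) = - \frac{3 t - \sqrt{6} \operatorname{atan}{\left(\frac{\sqrt{6} t}{6} \right)} + 6}{6}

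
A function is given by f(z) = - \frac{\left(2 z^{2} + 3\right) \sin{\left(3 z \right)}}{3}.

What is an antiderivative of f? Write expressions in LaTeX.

Whatever form F(z) takes, F'(z) = f(z) is non-negotiable.
Check: d/dz[\frac{2 z^{2} \cos{\left(3 z \right)}}{9} - \frac{4 z \sin{\left(3 z \right)}}{27} + \frac{23 \cos{\left(3 z \right)}}{81}] = - \frac{2 z^{2} \sin{\left(3 z \right)}}{3} - \sin{\left(3 z \right)}, which equals f(z).

An antiderivative is F(z) = \frac{2 z^{2} \cos{\left(3 z \right)}}{9} - \frac{4 z \sin{\left(3 z \right)}}{27} + \frac{23 \cos{\left(3 z \right)}}{81}.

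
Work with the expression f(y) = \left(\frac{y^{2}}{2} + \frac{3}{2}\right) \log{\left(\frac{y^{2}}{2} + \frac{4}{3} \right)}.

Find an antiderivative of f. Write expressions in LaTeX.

A candidate is checked by its d/dy: the result must match f(y).
Check: d/dy[\frac{- 6 y^{3} + 9 y \left(y^{2} + 9\right) \log{\left(\frac{y^{2}}{2} + \frac{4}{3} \right)} - 114 y + 76 \sqrt{6} \operatorname{atan}{\left(\frac{\sqrt{6} y}{4} \right)}}{54}] = \frac{y^{2} \log{\left(3 y^{2} + 8 \right)}}{2} - \frac{y^{2} \log{\left(6 \right)}}{2} + \frac{3 \log{\left(3 y^{2} + 8 \right)}}{2} - \frac{3 \log{\left(6 \right)}}{2}, which equals f(y).

An antiderivative is F(y) = \frac{- 6 y^{3} + 9 y \left(y^{2} + 9\right) \log{\left(\frac{y^{2}}{2} + \frac{4}{3} \right)} - 114 y + 76 \sqrt{6} \operatorname{atan}{\left(\frac{\sqrt{6} y}{4} \right)}}{54}.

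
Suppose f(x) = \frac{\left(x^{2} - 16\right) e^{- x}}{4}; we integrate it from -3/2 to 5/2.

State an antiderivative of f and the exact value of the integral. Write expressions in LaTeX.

Antiderivative: F(x) = - \frac{x^{2} e^{- x}}{4} - \frac{x e^{- x}}{2} + \frac{7 e^{- x}}{2}; value = - \frac{59 e^{\frac{3}{2}}}{16} + \frac{11}{16 e^{\frac{5}{2}}}

Recognize the product-rule pattern: f = u'v + uv' with u = - \frac{x^{2}}{4} - \frac{x}{2} + \frac{7}{2}, v = e^{- x}, so integration by parts undoes it.
F(x) = - \frac{x^{2} e^{- x}}{4} - \frac{x e^{- x}}{2} + \frac{7 e^{- x}}{2} is an antiderivative of f.
Check: d/dx[- \frac{x^{2} e^{- x}}{4} - \frac{x e^{- x}}{2} + \frac{7 e^{- x}}{2}] = \frac{\left(x^{2} - 16\right) e^{- x}}{4} = f(x).
F(5/2) = \frac{11}{16 e^{\frac{5}{2}}}; F(-3/2) = \frac{59 e^{\frac{3}{2}}}{16}.
Integral = F(5/2) - F(-3/2) = - \frac{59 e^{\frac{3}{2}}}{16} + \frac{11}{16 e^{\frac{5}{2}}}.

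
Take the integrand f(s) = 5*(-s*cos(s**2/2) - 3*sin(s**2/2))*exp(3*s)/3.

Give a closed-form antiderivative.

An antiderivative is F(s) = -5*exp(3*s)*sin(s**2/2)/3.

Recognize the product-rule pattern: f = u'v + uv' with u = -5*exp(3*s)/3, v = sin(s**2/2), so integration by parts undoes it.
Check: d/ds[-5*exp(3*s)*sin(s**2/2)/3] = -5*s*exp(3*s)*cos(s**2/2)/3 - 5*exp(3*s)*sin(s**2/2), which equals f(s).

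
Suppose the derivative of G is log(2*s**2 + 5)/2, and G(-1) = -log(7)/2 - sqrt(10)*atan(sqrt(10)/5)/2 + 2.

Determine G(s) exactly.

Whatever form G(s) takes, its d/ds must return the stated G'(s).
A general antiderivative is s*log(2*s**2 + 5)/2 - s + sqrt(10)*atan(sqrt(10)*s/5)/2 + C.
The condition gives C = -log(7)/2 - sqrt(10)*atan(sqrt(10)/5)/2 + 2 - (-log(7)/2 - sqrt(10)*atan(sqrt(10)/5)/2 + 1) = 1.
So G(s) = s*log(2*s**2 + 5)/2 - s + sqrt(10)*atan(sqrt(10)*s/5)/2 + 1.
Check: d/ds[s*log(2*s**2 + 5)/2 - s + sqrt(10)*atan(sqrt(10)*s/5)/2 + 1] = log(2*s**2 + 5)/2 = G'(s).

G(s) = s*log(2*s**2 + 5)/2 - s + sqrt(10)*atan(sqrt(10)*s/5)/2 + 1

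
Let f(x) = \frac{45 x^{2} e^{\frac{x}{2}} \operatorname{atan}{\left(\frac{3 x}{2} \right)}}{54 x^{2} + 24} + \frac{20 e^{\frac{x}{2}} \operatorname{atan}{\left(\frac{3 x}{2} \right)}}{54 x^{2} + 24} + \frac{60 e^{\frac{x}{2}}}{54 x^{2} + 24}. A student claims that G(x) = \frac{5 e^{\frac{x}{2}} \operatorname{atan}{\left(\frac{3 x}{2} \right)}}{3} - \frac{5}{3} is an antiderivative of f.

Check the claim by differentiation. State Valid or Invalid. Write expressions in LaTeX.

Valid - the claim checks out under differentiation.

d/dx[G] = \frac{45 x^{2} e^{\frac{x}{2}} \operatorname{atan}{\left(\frac{3 x}{2} \right)} + 20 e^{\frac{x}{2}} \operatorname{atan}{\left(\frac{3 x}{2} \right)} + 60 e^{\frac{x}{2}}}{54 x^{2} + 24}
This equals f(x) exactly, so the claim holds.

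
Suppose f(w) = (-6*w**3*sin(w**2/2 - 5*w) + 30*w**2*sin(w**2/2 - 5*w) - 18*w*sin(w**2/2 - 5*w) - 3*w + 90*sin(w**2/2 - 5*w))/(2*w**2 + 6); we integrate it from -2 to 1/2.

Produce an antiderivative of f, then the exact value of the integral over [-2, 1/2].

Differentiate the proposed F(w) back; it has to land on f(w) exactly.
F(w) = 3*(-log(2*w**2 + 6) + 4*cos(w**2/2 - 5*w))/4 is an antiderivative of f.
Check: d/dw[3*(-log(2*w**2 + 6) + 4*cos(w**2/2 - 5*w))/4] = (-6*w**3*sin(w**2/2 - 5*w) + 30*w**2*sin(w**2/2 - 5*w) - 18*w*sin(w**2/2 - 5*w) - 3*w + 90*sin(w**2/2 - 5*w))/(2*w**2 + 6) = f(w).
F(1/2) = 3*cos(19/8) - 3*log(13/2)/4; F(-2) = -3*log(14)/4 + 3*cos(12).
Integral = F(1/2) - F(-2) = -3*cos(12) + 3*cos(19/8) - 3*log(13/2)/4 + 3*log(14)/4.

Antiderivative: F(w) = 3*(-log(2*w**2 + 6) + 4*cos(w**2/2 - 5*w))/4; value = -3*cos(12) + 3*cos(19/8) - 3*log(13/2)/4 + 3*log(14)/4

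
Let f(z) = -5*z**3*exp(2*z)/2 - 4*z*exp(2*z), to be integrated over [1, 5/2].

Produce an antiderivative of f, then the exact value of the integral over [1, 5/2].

f has the shape u'v + uv' for u = -5*z**3/4 + 15*z**2/8 - 31*z/8 + 31/16 and v = exp(2*z) — it is the derivative of the product u*v.
F(z) = -5*z**3*exp(2*z)/4 + 15*z**2*exp(2*z)/8 - 31*z*exp(2*z)/8 + 31*exp(2*z)/16 is an antiderivative of f.
Check: d/dz[-5*z**3*exp(2*z)/4 + 15*z**2*exp(2*z)/8 - 31*z*exp(2*z)/8 + 31*exp(2*z)/16] = -5*z**3*exp(2*z)/2 - 4*z*exp(2*z) = f(z).
F(5/2) = -249*exp(5)/16; F(1) = -21*exp(2)/16.
Integral = F(5/2) - F(1) = -249*exp(5)/16 + 21*exp(2)/16.

Antiderivative: F(z) = -5*z**3*exp(2*z)/4 + 15*z**2*exp(2*z)/8 - 31*z*exp(2*z)/8 + 31*exp(2*z)/16; value = -249*exp(5)/16 + 21*exp(2)/16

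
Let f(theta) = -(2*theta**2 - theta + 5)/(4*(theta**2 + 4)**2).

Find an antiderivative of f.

An antiderivative is F(theta) = (-13*theta**2*atan(theta/2) + 6*theta - 52*atan(theta/2) - 8)/(64*theta**2 + 256).

For F(theta) to be correct the identity F'(theta) - f(theta) = 0 must hold.
Check: d/dtheta[(-13*theta**2*atan(theta/2) + 6*theta - 52*atan(theta/2) - 8)/(64*theta**2 + 256)] = (-2*theta**2 + theta - 5)/(4*theta**4 + 32*theta**2 + 64), which equals f(theta).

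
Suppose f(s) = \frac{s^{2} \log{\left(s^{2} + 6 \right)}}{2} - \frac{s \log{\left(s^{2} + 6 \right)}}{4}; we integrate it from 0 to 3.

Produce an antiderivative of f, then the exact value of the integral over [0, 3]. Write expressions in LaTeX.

The integrand splits into summands that can be handled one at a time.
F(s) = \frac{s^{3} \log{\left(s^{2} + 6 \right)}}{6} - \frac{s^{3}}{9} - \frac{s^{2} \log{\left(s^{2} + 6 \right)}}{8} + \frac{s^{2}}{8} + 2 s - \frac{3 \log{\left(s^{2} + 6 \right)}}{4} - 2 \sqrt{6} \operatorname{atan}{\left(\frac{\sqrt{6} s}{6} \right)} is an antiderivative of f.
Check: d/ds[\frac{s^{3} \log{\left(s^{2} + 6 \right)}}{6} - \frac{s^{3}}{9} - \frac{s^{2} \log{\left(s^{2} + 6 \right)}}{8} + \frac{s^{2}}{8} + 2 s - \frac{3 \log{\left(s^{2} + 6 \right)}}{4} - 2 \sqrt{6} \operatorname{atan}{\left(\frac{\sqrt{6} s}{6} \right)}] = \frac{s^{2} \log{\left(s^{2} + 6 \right)}}{2} - \frac{s \log{\left(s^{2} + 6 \right)}}{4} = f(s).
F(3) = - 2 \sqrt{6} \operatorname{atan}{\left(\frac{\sqrt{6}}{2} \right)} + \frac{33}{8} + \frac{21 \log{\left(15 \right)}}{8}; F(0) = - \frac{3 \log{\left(6 \right)}}{4}.
Integral = F(3) - F(0) = - 2 \sqrt{6} \operatorname{atan}{\left(\frac{\sqrt{6}}{2} \right)} + \frac{3 \log{\left(6 \right)}}{4} + \frac{33}{8} + \frac{21 \log{\left(15 \right)}}{8}.

Antiderivative: F(s) = \frac{s^{3} \log{\left(s^{2} + 6 \right)}}{6} - \frac{s^{3}}{9} - \frac{s^{2} \log{\left(s^{2} + 6 \right)}}{8} + \frac{s^{2}}{8} + 2 s - \frac{3 \log{\left(s^{2} + 6 \right)}}{4} - 2 \sqrt{6} \operatorname{atan}{\left(\frac{\sqrt{6} s}{6} \right)}; value = - 2 \sqrt{6} \operatorname{atan}{\left(\frac{\sqrt{6}}{2} \right)} + \frac{3 \log{\left(6 \right)}}{4} + \frac{33}{8} + \frac{21 \log{\left(15 \right)}}{8}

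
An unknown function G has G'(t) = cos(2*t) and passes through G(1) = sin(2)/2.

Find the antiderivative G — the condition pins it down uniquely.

Any candidate G(t) must reproduce the stated G'(t) exactly.
A general antiderivative is sin(2*t)/2 + C.
The condition gives C = sin(2)/2 - (sin(2)/2) = 0.
So G(t) = sin(2*t)/2.
Check: d/dt[sin(2*t)/2] = cos(2*t) = G'(t).

G(t) = sin(2*t)/2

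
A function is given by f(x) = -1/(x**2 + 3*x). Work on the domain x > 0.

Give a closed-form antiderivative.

The denominator factors as x*(x + 3); partial fractions split f into directly integrable pieces: 1/(3*(x + 3)) - 1/(3*x).
Check: d/dx[-log(x)/3 + log(x + 3)/3] = -1/(x**2 + 3*x) = f(x).

An antiderivative is F(x) = -log(x)/3 + log(x + 3)/3.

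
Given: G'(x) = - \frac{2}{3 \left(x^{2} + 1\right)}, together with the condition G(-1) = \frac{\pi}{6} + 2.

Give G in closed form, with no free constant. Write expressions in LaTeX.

A candidate passes only if d/dx[G] lands on the given G'(x) exactly.
A general antiderivative is - \frac{2 \operatorname{atan}{\left(x \right)}}{3} + C.
The condition gives C = \frac{\pi}{6} + 2 - (\frac{\pi}{6}) = 2.
So G(x) = 2 - \frac{2 \operatorname{atan}{\left(x \right)}}{3}.
Check: d/dx[2 - \frac{2 \operatorname{atan}{\left(x \right)}}{3}] = - \frac{2}{3 x^{2} + 3}, which equals G'(x).

G(x) = 2 - \frac{2 \operatorname{atan}{\left(x \right)}}{3}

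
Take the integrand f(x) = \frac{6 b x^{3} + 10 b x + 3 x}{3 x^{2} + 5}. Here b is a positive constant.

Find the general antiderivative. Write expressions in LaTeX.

Any candidate F(x) must reproduce f(x) exactly when differentiated.
Check: d/dx[\frac{2 b x^{2} + \log{\left(\frac{3 x^{2}}{2} + \frac{5}{2} \right)}}{2}] = \frac{6 b x^{3} + 10 b x + 3 x}{3 x^{2} + 5} = f(x).

F(x) = \frac{2 b x^{2} + \log{\left(\frac{3 x^{2}}{2} + \frac{5}{2} \right)}}{2} + C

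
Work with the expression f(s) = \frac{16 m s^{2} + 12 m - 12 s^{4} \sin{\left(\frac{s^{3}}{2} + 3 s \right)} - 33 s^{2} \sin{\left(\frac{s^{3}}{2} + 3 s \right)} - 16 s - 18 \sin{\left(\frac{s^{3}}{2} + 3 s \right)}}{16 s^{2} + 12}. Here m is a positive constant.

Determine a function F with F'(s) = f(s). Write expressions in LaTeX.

Any candidate F(s) must reproduce f(s) exactly when differentiated.
Check: d/ds[\frac{2 m s - \log{\left(2 s^{2} + \frac{3}{2} \right)} + \cos{\left(\frac{s^{3}}{2} + 3 s \right)}}{2}] = \frac{16 m s^{2} + 12 m - 12 s^{4} \sin{\left(\frac{s^{3}}{2} + 3 s \right)} - 33 s^{2} \sin{\left(\frac{s^{3}}{2} + 3 s \right)} - 16 s - 18 \sin{\left(\frac{s^{3}}{2} + 3 s \right)}}{16 s^{2} + 12} = f(s).

An antiderivative is F(s) = \frac{2 m s - \log{\left(2 s^{2} + \frac{3}{2} \right)} + \cos{\left(\frac{s^{3}}{2} + 3 s \right)}}{2}.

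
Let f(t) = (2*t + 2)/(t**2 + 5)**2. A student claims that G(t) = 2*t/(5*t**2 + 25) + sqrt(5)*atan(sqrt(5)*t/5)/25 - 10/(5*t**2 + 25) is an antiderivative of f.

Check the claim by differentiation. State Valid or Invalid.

d/dt[G] = (-t**2 + 20*t + 15)/(5*t**4 + 50*t**2 + 125)
d/dt[G] - f(t) = (-t**2 + 10*t + 5)/(5*t**4 + 50*t**2 + 125) != 0.

Invalid: d/dt[G] - f = (-t**2 + 10*t + 5)/(5*t**4 + 50*t**2 + 125), which is not 0.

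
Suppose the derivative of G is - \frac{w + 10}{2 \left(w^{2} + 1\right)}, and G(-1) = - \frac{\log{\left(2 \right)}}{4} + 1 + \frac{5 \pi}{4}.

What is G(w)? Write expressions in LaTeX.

Differentiate the proposed G(w) back; it has to land on the given G'(w).
A general antiderivative is - \frac{\log{\left(w^{2} + 1 \right)}}{4} - 5 \operatorname{atan}{\left(w \right)} + C.
The condition gives C = - \frac{\log{\left(2 \right)}}{4} + 1 + \frac{5 \pi}{4} - (- \frac{\log{\left(2 \right)}}{4} + \frac{5 \pi}{4}) = 1.
So G(w) = \frac{- \log{\left(w^{2} + 1 \right)} - 20 \operatorname{atan}{\left(w \right)} + 4}{4}.
Check: d/dw[\frac{- \log{\left(w^{2} + 1 \right)} - 20 \operatorname{atan}{\left(w \right)} + 4}{4}] = \frac{- w - 10}{2 w^{2} + 2}, which equals G'(w).

G(w) = \frac{- \log{\left(w^{2} + 1 \right)} - 20 \operatorname{atan}{\left(w \right)} + 4}{4}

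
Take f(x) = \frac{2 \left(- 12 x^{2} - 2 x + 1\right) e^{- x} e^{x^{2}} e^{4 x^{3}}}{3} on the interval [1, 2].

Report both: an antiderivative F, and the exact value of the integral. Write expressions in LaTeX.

f matches the chain-rule pattern g'(h)*h' with inner function h(x) = 4 x^{3} + x^{2} - x; substituting u = h(x) collapses the integral.
F(x) = - \frac{2 e^{- x} e^{x^{2}} e^{4 x^{3}}}{3} is an antiderivative of f.
Check: d/dx[- \frac{2 e^{- x} e^{x^{2}} e^{4 x^{3}}}{3}] = \frac{\left(- 24 x^{2} e^{x^{2}} e^{4 x^{3}} - 4 x e^{x^{2}} e^{4 x^{3}} + 2 e^{x^{2}} e^{4 x^{3}}\right) e^{- x}}{3}, which equals f(x).
F(2) = - \frac{2 e^{34}}{3}; F(1) = - \frac{2 e^{4}}{3}.
Integral = F(2) - F(1) = - \frac{2 e^{34}}{3} + \frac{2 e^{4}}{3}.

Antiderivative: F(x) = - \frac{2 e^{- x} e^{x^{2}} e^{4 x^{3}}}{3}; value = - \frac{2 e^{34}}{3} + \frac{2 e^{4}}{3}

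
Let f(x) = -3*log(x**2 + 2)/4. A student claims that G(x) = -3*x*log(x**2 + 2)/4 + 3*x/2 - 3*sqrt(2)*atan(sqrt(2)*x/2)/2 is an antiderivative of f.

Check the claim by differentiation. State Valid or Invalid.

d/dx[G] = -3*log(x**2 + 2)/4
This equals f(x) exactly, so the claim holds.

Valid - differentiating G returns exactly f.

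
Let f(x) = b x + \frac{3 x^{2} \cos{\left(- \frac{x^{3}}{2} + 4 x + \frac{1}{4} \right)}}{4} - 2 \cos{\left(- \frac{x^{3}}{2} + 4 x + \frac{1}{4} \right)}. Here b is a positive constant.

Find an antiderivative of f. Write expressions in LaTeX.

Integrate term by term and add the pieces.
Check: d/dx[\frac{b x^{2} - \sin{\left(- \frac{x^{3}}{2} + 4 x + \frac{1}{4} \right)}}{2}] = b x + \frac{3 x^{2} \cos{\left(- \frac{x^{3}}{2} + 4 x + \frac{1}{4} \right)}}{4} - 2 \cos{\left(- \frac{x^{3}}{2} + 4 x + \frac{1}{4} \right)} = f(x).

An antiderivative is F(x) = \frac{b x^{2} - \sin{\left(- \frac{x^{3}}{2} + 4 x + \frac{1}{4} \right)}}{2}.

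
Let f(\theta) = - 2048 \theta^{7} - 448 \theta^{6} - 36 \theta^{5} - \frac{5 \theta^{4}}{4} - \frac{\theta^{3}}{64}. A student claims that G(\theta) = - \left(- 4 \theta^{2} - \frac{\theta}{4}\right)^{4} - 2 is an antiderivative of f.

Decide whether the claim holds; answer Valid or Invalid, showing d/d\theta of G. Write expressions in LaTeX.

d/d\theta[G] = - 2048 \theta^{7} - 448 \theta^{6} - 36 \theta^{5} - \frac{5 \theta^{4}}{4} - \frac{\theta^{3}}{64}
This equals f(\theta) exactly, so the claim holds.

Valid - the claim checks out under differentiation.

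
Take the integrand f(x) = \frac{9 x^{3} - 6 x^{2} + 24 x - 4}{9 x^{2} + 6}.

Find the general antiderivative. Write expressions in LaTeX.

Since d/dx undoes antidifferentiation here, F'(x) = f(x) is required of F(x).
Check: d/dx[\frac{3 x^{2} - 4 x + 6 \log{\left(\frac{x^{2}}{2} + \frac{1}{3} \right)} - 24}{6}] = \frac{9 x^{3} - 6 x^{2} + 24 x - 4}{9 x^{2} + 6} = f(x).

F(x) = \frac{3 x^{2} - 4 x + 6 \log{\left(\frac{x^{2}}{2} + \frac{1}{3} \right)} - 24}{6} + C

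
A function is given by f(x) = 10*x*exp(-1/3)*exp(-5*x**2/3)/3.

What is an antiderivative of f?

f matches the chain-rule pattern g'(h)*h' with inner function h(x) = -5*x**2/3 - 1/3; substituting u = h(x) collapses the integral.
Check: d/dx[-exp(-1/3)*exp(-5*x**2/3)] = 10*x*exp(-1/3)*exp(-5*x**2/3)/3 = f(x).

An antiderivative is F(x) = -exp(-1/3)*exp(-5*x**2/3).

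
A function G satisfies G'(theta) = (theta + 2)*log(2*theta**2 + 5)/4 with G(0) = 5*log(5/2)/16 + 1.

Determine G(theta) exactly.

Whatever form G(theta) takes, its d/dtheta must return the stated G'(theta).
A general antiderivative is -theta**2/8 - theta + (theta**2/8 + theta/2)*log(2*theta**2 + 5) + 5*log(theta**2 + 5/2)/16 + sqrt(10)*atan(sqrt(10)*theta/5)/2 + C.
The condition gives C = 5*log(5/2)/16 + 1 - (5*log(5/2)/16) = 1.
So G(theta) = (2*theta**2*log(2*theta**2 + 5) - 2*theta**2 + 8*theta*log(2*theta**2 + 5) - 16*theta + 5*log(theta**2 + 5/2) + 8*sqrt(10)*atan(sqrt(10)*theta/5) + 16)/16.
Check: d/dtheta[(2*theta**2*log(2*theta**2 + 5) - 2*theta**2 + 8*theta*log(2*theta**2 + 5) - 16*theta + 5*log(theta**2 + 5/2) + 8*sqrt(10)*atan(sqrt(10)*theta/5) + 16)/16] = theta*log(2*theta**2 + 5)/4 + log(2*theta**2 + 5)/2, which equals G'(theta).

G(theta) = (2*theta**2*log(2*theta**2 + 5) - 2*theta**2 + 8*theta*log(2*theta**2 + 5) - 16*theta + 5*log(theta**2 + 5/2) + 8*sqrt(10)*atan(sqrt(10)*theta/5) + 16)/16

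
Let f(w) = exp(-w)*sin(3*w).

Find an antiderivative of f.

An antiderivative is F(w) = -exp(-w)*sin(3*w)/10 - 3*exp(-w)*cos(3*w)/10.

Check any antiderivative F(w) by computing F'(w) and comparing it with f(w).
Check: d/dw[-exp(-w)*sin(3*w)/10 - 3*exp(-w)*cos(3*w)/10] = exp(-w)*sin(3*w) = f(w).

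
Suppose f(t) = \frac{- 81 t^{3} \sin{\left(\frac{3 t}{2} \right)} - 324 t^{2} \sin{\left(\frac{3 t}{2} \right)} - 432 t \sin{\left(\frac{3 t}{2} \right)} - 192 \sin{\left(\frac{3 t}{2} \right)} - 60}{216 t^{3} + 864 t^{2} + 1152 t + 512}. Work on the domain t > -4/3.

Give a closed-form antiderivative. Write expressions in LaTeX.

For F(t) to be correct the identity F'(t) - f(t) = 0 must hold.
Check: d/dt[\frac{\left(3 t + 4\right)^{2} \cos{\left(\frac{3 t}{2} \right)} + 5}{4 \left(3 t + 4\right)^{2}}] = \frac{- 81 t^{3} \sin{\left(\frac{3 t}{2} \right)} - 324 t^{2} \sin{\left(\frac{3 t}{2} \right)} - 432 t \sin{\left(\frac{3 t}{2} \right)} - 192 \sin{\left(\frac{3 t}{2} \right)} - 60}{216 t^{3} + 864 t^{2} + 1152 t + 512} = f(t).

An antiderivative is F(t) = \frac{\left(3 t + 4\right)^{2} \cos{\left(\frac{3 t}{2} \right)} + 5}{4 \left(3 t + 4\right)^{2}}.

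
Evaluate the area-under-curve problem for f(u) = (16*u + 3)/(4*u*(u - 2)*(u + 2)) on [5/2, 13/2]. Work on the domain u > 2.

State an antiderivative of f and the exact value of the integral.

Antiderivative: F(u) = -(6*log(u) - 35*log(u - 2) + 29*log(u + 2))/32; value = -29*log(17/2)/32 - 3*log(13/2)/16 + 3*log(5/2)/16 + 35*log(2)/32 + 2*log(9/2)

The denominator factors as 4*u*(u - 2)*(u + 2); partial fractions split f into directly integrable pieces: -29/(32*(u + 2)) + 35/(32*(u - 2)) - 3/(16*u).
F(u) = -(6*log(u) - 35*log(u - 2) + 29*log(u + 2))/32 is an antiderivative of f.
Check: d/du[-(6*log(u) - 35*log(u - 2) + 29*log(u + 2))/32] = (16*u + 3)/(4*u**3 - 16*u), which equals f(u).
F(13/2) = -29*log(17/2)/32 - 3*log(13/2)/16 + 35*log(9/2)/32; F(5/2) = -29*log(9/2)/32 - 35*log(2)/32 - 3*log(5/2)/16.
Integral = F(13/2) - F(5/2) = -29*log(17/2)/32 - 3*log(13/2)/16 + 3*log(5/2)/16 + 35*log(2)/32 + 2*log(9/2).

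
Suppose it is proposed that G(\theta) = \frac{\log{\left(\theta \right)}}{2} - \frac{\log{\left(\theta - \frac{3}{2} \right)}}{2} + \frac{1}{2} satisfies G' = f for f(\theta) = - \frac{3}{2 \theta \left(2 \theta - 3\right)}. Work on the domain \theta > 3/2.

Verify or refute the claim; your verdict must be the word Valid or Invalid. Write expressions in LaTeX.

d/d\theta[G] = - \frac{3}{4 \theta^{2} - 6 \theta}
This equals f(\theta) exactly, so the claim holds.

Valid. The derivative of G reproduces f.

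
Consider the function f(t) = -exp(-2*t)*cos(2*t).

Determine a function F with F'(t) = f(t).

An antiderivative is F(t) = -exp(-2*t)*sin(2*t)/4 + exp(-2*t)*cos(2*t)/4.

Check any antiderivative F(t) by computing F'(t) and comparing it with f(t).
Check: d/dt[-exp(-2*t)*sin(2*t)/4 + exp(-2*t)*cos(2*t)/4] = -exp(-2*t)*cos(2*t) = f(t).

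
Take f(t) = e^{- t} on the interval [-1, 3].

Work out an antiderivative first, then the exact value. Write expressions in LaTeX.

Recover f(t) by differentiating a candidate F(t); any mismatch rules it out.
F(t) = - e^{- t} is an antiderivative of f.
Check: d/dt[- e^{- t}] = e^{- t} = f(t).
F(3) = - \frac{1}{e^{3}}; F(-1) = - e.
Integral = F(3) - F(-1) = e - e^{-3}.

Antiderivative: F(t) = - e^{- t}; value = e - e^{-3}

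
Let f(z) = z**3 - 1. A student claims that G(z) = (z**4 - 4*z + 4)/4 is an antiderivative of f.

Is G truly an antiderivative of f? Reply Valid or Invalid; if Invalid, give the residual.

d/dz[G] = z**3 - 1
This equals f(z) exactly, so the claim holds.

Valid - the claim checks out under differentiation.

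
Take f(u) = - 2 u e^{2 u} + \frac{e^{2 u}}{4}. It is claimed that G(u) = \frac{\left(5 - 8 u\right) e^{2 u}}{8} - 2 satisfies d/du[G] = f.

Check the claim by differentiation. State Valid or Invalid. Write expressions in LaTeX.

d/du[G] = - 2 u e^{2 u} + \frac{e^{2 u}}{4}
This equals f(u) exactly, so the claim holds.

Valid. The derivative of G reproduces f.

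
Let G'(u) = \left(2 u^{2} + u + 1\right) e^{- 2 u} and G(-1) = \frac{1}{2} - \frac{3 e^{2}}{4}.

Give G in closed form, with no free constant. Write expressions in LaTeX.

G(u) = \frac{\left(- 4 u^{2} - 6 u + 2 e^{2 u} - 5\right) e^{- 2 u}}{4}

G'(u) has the shape v'r + vr' for v = - u^{2} - \frac{3 u}{2} - \frac{5}{4} and r = e^{- 2 u} — it is the derivative of the product v*r.
A general antiderivative is \frac{\left(- 4 u^{2} - 6 u - 5\right) e^{- 2 u}}{4} + C.
The condition gives C = \frac{1}{2} - \frac{3 e^{2}}{4} - (- \frac{3 e^{2}}{4}) = \frac{1}{2}.
So G(u) = \frac{\left(- 4 u^{2} - 6 u + 2 e^{2 u} - 5\right) e^{- 2 u}}{4}.
Check: d/du[\frac{\left(- 4 u^{2} - 6 u + 2 e^{2 u} - 5\right) e^{- 2 u}}{4}] = \left(2 u^{2} + u + 1\right) e^{- 2 u} = G'(u).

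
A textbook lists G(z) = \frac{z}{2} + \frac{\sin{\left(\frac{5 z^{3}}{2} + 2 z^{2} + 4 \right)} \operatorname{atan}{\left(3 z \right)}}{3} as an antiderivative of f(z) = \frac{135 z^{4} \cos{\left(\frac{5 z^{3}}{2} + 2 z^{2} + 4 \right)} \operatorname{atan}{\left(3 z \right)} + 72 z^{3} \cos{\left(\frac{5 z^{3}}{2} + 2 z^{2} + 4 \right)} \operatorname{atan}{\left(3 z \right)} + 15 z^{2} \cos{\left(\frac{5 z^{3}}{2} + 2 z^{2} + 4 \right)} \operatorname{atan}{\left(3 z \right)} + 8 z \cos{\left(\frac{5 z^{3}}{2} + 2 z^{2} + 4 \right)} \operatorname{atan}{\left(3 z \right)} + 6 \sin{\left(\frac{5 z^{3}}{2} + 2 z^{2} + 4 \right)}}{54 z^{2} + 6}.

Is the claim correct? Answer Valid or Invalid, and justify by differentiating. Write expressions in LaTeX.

d/dz[G] = \frac{135 z^{4} \cos{\left(\frac{5 z^{3}}{2} + 2 z^{2} + 4 \right)} \operatorname{atan}{\left(3 z \right)} + 72 z^{3} \cos{\left(\frac{5 z^{3}}{2} + 2 z^{2} + 4 \right)} \operatorname{atan}{\left(3 z \right)} + 15 z^{2} \cos{\left(\frac{5 z^{3}}{2} + 2 z^{2} + 4 \right)} \operatorname{atan}{\left(3 z \right)} + 27 z^{2} + 8 z \cos{\left(\frac{5 z^{3}}{2} + 2 z^{2} + 4 \right)} \operatorname{atan}{\left(3 z \right)} + 6 \sin{\left(\frac{5 z^{3}}{2} + 2 z^{2} + 4 \right)} + 3}{54 z^{2} + 6}
d/dz[G] - f(z) = \frac{1}{2} != 0.

Invalid: d/dz[G] - f = \frac{1}{2}, which is not 0.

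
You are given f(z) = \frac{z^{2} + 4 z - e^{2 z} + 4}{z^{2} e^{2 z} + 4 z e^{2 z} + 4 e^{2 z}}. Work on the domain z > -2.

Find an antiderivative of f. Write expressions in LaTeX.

An antiderivative is F(z) = \frac{- z + 2 e^{2 z} - 2}{2 z e^{2 z} + 4 e^{2 z}}.

An antiderivative F(z) passes only if d/dz[F] lands on f(z) exactly.
Check: d/dz[\frac{- z + 2 e^{2 z} - 2}{2 z e^{2 z} + 4 e^{2 z}}] = \frac{z^{2} + 4 z - e^{2 z} + 4}{z^{2} e^{2 z} + 4 z e^{2 z} + 4 e^{2 z}} = f(z).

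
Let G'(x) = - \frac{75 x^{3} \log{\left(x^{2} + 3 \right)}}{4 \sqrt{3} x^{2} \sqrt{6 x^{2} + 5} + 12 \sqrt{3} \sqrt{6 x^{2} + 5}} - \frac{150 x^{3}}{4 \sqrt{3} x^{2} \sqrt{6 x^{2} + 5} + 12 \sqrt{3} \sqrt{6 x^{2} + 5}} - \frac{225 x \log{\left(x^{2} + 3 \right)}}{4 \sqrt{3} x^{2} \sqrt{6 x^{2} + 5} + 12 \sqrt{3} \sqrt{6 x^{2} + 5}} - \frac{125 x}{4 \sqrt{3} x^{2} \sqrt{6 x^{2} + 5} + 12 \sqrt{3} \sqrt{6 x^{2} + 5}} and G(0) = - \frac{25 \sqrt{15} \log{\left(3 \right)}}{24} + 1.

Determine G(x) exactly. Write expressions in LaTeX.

G'(x) has the shape u'v + uv' for u = - \frac{25 \sqrt{2 x^{2} + \frac{5}{3}}}{8} and v = \log{\left(x^{2} + 3 \right)} — it is the derivative of the product u*v.
A general antiderivative is - \frac{25 \sqrt{2 x^{2} + \frac{5}{3}} \log{\left(x^{2} + 3 \right)}}{8} + C.
The condition gives C = - \frac{25 \sqrt{15} \log{\left(3 \right)}}{24} + 1 - (- \frac{25 \sqrt{15} \log{\left(3 \right)}}{24}) = 1.
So G(x) = \frac{\sqrt{3} \left(- 25 \sqrt{6 x^{2} + 5} \log{\left(x^{2} + 3 \right)} + 8 \sqrt{3}\right)}{24}.
Check: d/dx[\frac{\sqrt{3} \left(- 25 \sqrt{6 x^{2} + 5} \log{\left(x^{2} + 3 \right)} + 8 \sqrt{3}\right)}{24}] = \frac{- 75 \sqrt{3} x^{3} \log{\left(x^{2} + 3 \right)} - 150 \sqrt{3} x^{3} - 225 \sqrt{3} x \log{\left(x^{2} + 3 \right)} - 125 \sqrt{3} x}{12 x^{2} \sqrt{6 x^{2} + 5} + 36 \sqrt{6 x^{2} + 5}}, which equals G'(x).

G(x) = \frac{\sqrt{3} \left(- 25 \sqrt{6 x^{2} + 5} \log{\left(x^{2} + 3 \right)} + 8 \sqrt{3}\right)}{24}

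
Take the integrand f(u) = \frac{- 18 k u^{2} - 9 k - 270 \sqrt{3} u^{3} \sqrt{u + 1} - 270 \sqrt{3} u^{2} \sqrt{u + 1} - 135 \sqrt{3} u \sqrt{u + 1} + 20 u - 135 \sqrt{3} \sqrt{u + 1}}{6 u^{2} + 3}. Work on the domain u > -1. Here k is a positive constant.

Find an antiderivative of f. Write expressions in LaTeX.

An antiderivative is F(u) = - 3 k u - 18 \sqrt{3} u^{2} \sqrt{u + 1} - 36 \sqrt{3} u \sqrt{u + 1} - 18 \sqrt{3} \sqrt{u + 1} + \frac{5 \log{\left(u^{2} + \frac{1}{2} \right)}}{3}.

A candidate is checked by its d/du: the result must match f(u).
Check: d/du[- 3 k u - 18 \sqrt{3} u^{2} \sqrt{u + 1} - 36 \sqrt{3} u \sqrt{u + 1} - 18 \sqrt{3} \sqrt{u + 1} + \frac{5 \log{\left(u^{2} + \frac{1}{2} \right)}}{3}] = \frac{- 18 k u^{2} \sqrt{u + 1} - 9 k \sqrt{u + 1} - 270 \sqrt{3} u^{4} - 540 \sqrt{3} u^{3} - 405 \sqrt{3} u^{2} + 20 u \sqrt{u + 1} - 270 \sqrt{3} u - 135 \sqrt{3}}{6 u^{2} \sqrt{u + 1} + 3 \sqrt{u + 1}}, which equals f(u).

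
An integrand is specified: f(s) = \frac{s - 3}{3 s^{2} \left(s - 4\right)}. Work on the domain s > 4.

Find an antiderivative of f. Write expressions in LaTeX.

An antiderivative is F(s) = - \frac{\log{\left(s \right)}}{48} + \frac{\log{\left(s - 4 \right)}}{48} - \frac{1}{4 s}.

The denominator factors as 3 s^{2} \left(s - 4\right); partial fractions split f into directly integrable pieces: \frac{1}{48 \left(s - 4\right)} - \frac{1}{48 s} + \frac{1}{4 s^{2}}.
Check: d/ds[- \frac{\log{\left(s \right)}}{48} + \frac{\log{\left(s - 4 \right)}}{48} - \frac{1}{4 s}] = \frac{s - 3}{3 s^{3} - 12 s^{2}}, which equals f(s).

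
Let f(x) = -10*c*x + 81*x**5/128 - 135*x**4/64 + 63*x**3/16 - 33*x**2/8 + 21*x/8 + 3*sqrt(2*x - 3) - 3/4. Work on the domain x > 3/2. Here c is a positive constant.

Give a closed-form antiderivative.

Integrate term by term and add the pieces.
Check: d/dx[-5*c*x**2 + 27*x**6/256 - 27*x**5/64 + 63*x**4/64 - 11*x**3/8 + 21*x**2/16 + 2*x*sqrt(2*x - 3) - 3*x/4 - 3*sqrt(2*x - 3)] = (-1280*c*x*sqrt(2*x - 3) + 81*x**5*sqrt(2*x - 3) - 270*x**4*sqrt(2*x - 3) + 504*x**3*sqrt(2*x - 3) - 528*x**2*sqrt(2*x - 3) + 336*x*sqrt(2*x - 3) + 768*x - 96*sqrt(2*x - 3) - 1152)/(128*sqrt(2*x - 3)), which equals f(x).

An antiderivative is F(x) = -5*c*x**2 + 27*x**6/256 - 27*x**5/64 + 63*x**4/64 - 11*x**3/8 + 21*x**2/16 + 2*x*sqrt(2*x - 3) - 3*x/4 - 3*sqrt(2*x - 3).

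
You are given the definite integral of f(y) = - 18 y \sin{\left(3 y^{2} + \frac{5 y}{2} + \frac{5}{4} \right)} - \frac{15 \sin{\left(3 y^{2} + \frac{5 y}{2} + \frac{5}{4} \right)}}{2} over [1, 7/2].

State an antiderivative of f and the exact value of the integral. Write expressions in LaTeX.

Antiderivative: F(y) = 3 \cos{\left(3 y^{2} + \frac{5 y}{2} + \frac{5}{4} \right)}; value = 3 \cos{\left(\frac{187}{4} \right)} - 3 \cos{\left(\frac{27}{4} \right)}

f matches the chain-rule pattern g'(h)*h' with inner function h(y) = 3 y^{2} + \frac{5 y}{2} + \frac{5}{4}; substituting u = h(y) collapses the integral.
F(y) = 3 \cos{\left(3 y^{2} + \frac{5 y}{2} + \frac{5}{4} \right)} is an antiderivative of f.
Check: d/dy[3 \cos{\left(3 y^{2} + \frac{5 y}{2} + \frac{5}{4} \right)}] = - 18 y \sin{\left(3 y^{2} + \frac{5 y}{2} + \frac{5}{4} \right)} - \frac{15 \sin{\left(3 y^{2} + \frac{5 y}{2} + \frac{5}{4} \right)}}{2} = f(y).
F(7/2) = 3 \cos{\left(\frac{187}{4} \right)}; F(1) = 3 \cos{\left(\frac{27}{4} \right)}.
Integral = F(7/2) - F(1) = 3 \cos{\left(\frac{187}{4} \right)} - 3 \cos{\left(\frac{27}{4} \right)}.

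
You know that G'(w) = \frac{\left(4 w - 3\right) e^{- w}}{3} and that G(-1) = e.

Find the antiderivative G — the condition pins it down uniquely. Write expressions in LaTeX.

Recognize the product-rule pattern: G'(w) = u'v + uv' with u = - \frac{4 w}{3} - \frac{1}{3}, v = e^{- w}, so integration by parts undoes it.
A general antiderivative is \frac{\left(- 4 w - 1\right) e^{- w}}{3} + C.
The condition gives C = e - (e) = 0.
So G(w) = - \frac{4 w e^{- w}}{3} - \frac{e^{- w}}{3}.
Check: d/dw[- \frac{4 w e^{- w}}{3} - \frac{e^{- w}}{3}] = \frac{\left(4 w - 3\right) e^{- w}}{3} = G'(w).

G(w) = - \frac{4 w e^{- w}}{3} - \frac{e^{- w}}{3}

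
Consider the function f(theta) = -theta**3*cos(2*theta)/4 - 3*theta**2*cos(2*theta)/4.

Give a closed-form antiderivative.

An antiderivative is F(theta) = -(4*theta**3*sin(2*theta) + 12*theta**2*sin(2*theta) + 6*theta**2*cos(2*theta) - 6*theta*sin(2*theta) + 12*theta*cos(2*theta) - 6*sin(2*theta) - 3*cos(2*theta))/32.

The integrand splits into summands that can be handled one at a time.
Check: d/dtheta[-(4*theta**3*sin(2*theta) + 12*theta**2*sin(2*theta) + 6*theta**2*cos(2*theta) - 6*theta*sin(2*theta) + 12*theta*cos(2*theta) - 6*sin(2*theta) - 3*cos(2*theta))/32] = -theta**3*cos(2*theta)/4 - 3*theta**2*cos(2*theta)/4 = f(theta).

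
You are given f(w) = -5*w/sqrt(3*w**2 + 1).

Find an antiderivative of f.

The substitution u = 3*w**2 + 1 works: f is exactly (dF/du)*(du/dw) for that inner function.
Check: d/dw[-5*sqrt(3*w**2 + 1)/3] = -5*w/sqrt(3*w**2 + 1) = f(w).

An antiderivative is F(w) = -5*sqrt(3*w**2 + 1)/3.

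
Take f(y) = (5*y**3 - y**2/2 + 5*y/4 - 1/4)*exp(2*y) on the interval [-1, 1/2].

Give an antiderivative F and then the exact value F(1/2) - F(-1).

Recognize the product-rule pattern: f = u'v + uv' with u = 5*y**3/2 - 4*y**2 + 37*y/8 - 39/16, v = exp(2*y), so integration by parts undoes it.
F(y) = (40*y**3 - 64*y**2 + 74*y - 39)*exp(2*y)/16 is an antiderivative of f.
Check: d/dy[(40*y**3 - 64*y**2 + 74*y - 39)*exp(2*y)/16] = 5*y**3*exp(2*y) - y**2*exp(2*y)/2 + 5*y*exp(2*y)/4 - exp(2*y)/4, which equals f(y).
F(1/2) = -13*exp(1)/16; F(-1) = -217*exp(-2)/16.
Integral = F(1/2) - F(-1) = -13*exp(1)/16 + 217*exp(-2)/16.

Antiderivative: F(y) = (40*y**3 - 64*y**2 + 74*y - 39)*exp(2*y)/16; value = -13*exp(1)/16 + 217*exp(-2)/16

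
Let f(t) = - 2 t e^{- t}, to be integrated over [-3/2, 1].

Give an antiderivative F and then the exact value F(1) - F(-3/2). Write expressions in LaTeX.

Antiderivative: F(t) = 2 \left(t + 1\right) e^{- t}; value = \frac{4}{e} + e^{\frac{3}{2}}

Recognize the product-rule pattern: f = u'v + uv' with u = 2 t + 2, v = e^{- t}, so integration by parts undoes it.
F(t) = 2 \left(t + 1\right) e^{- t} is an antiderivative of f.
Check: d/dt[2 \left(t + 1\right) e^{- t}] = - 2 t e^{- t} = f(t).
F(1) = \frac{4}{e}; F(-3/2) = - e^{\frac{3}{2}}.
Integral = F(1) - F(-3/2) = \frac{4}{e} + e^{\frac{3}{2}}.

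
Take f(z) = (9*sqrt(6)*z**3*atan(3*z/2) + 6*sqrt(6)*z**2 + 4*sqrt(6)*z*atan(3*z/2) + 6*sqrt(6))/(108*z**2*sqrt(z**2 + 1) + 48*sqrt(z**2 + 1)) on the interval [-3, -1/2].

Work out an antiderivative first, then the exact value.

Recognize the product-rule pattern: f = u'v + uv' with u = sqrt(3*z**2/2 + 3/2)/6, v = atan(3*z/2), so integration by parts undoes it.
F(z) = sqrt(6)*sqrt(z**2 + 1)*atan(3*z/2)/12 is an antiderivative of f.
Check: d/dz[sqrt(6)*sqrt(z**2 + 1)*atan(3*z/2)/12] = (9*sqrt(6)*z**3*atan(3*z/2) + 6*sqrt(6)*z**2 + 4*sqrt(6)*z*atan(3*z/2) + 6*sqrt(6))/(108*z**2*sqrt(z**2 + 1) + 48*sqrt(z**2 + 1)) = f(z).
F(-1/2) = -sqrt(30)*atan(3/4)/24; F(-3) = -sqrt(15)*atan(9/2)/6.
Integral = F(-1/2) - F(-3) = -sqrt(30)*atan(3/4)/24 + sqrt(15)*atan(9/2)/6.

Antiderivative: F(z) = sqrt(6)*sqrt(z**2 + 1)*atan(3*z/2)/12; value = -sqrt(30)*atan(3/4)/24 + sqrt(15)*atan(9/2)/6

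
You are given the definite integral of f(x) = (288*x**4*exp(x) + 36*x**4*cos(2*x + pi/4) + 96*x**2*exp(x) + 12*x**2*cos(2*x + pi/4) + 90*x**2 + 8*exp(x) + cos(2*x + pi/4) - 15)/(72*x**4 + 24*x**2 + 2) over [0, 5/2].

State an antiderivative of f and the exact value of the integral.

Antiderivative: F(x) = -5*x/(4*x**2 + 2/3) + 4*exp(x) + sin(2*x + pi/4)/4; value = -691/154 - sqrt(2)/8 + sin(pi/4 + 5)/4 + 4*exp(5/2)

A first test for any F(x): its x-derivative must equal f(x) identically.
F(x) = -5*x/(4*x**2 + 2/3) + 4*exp(x) + sin(2*x + pi/4)/4 is an antiderivative of f.
Check: d/dx[-5*x/(4*x**2 + 2/3) + 4*exp(x) + sin(2*x + pi/4)/4] = (288*x**4*exp(x) + 36*x**4*cos(2*x + pi/4) + 96*x**2*exp(x) + 12*x**2*cos(2*x + pi/4) + 90*x**2 + 8*exp(x) + cos(2*x + pi/4) - 15)/(72*x**4 + 24*x**2 + 2) = f(x).
F(5/2) = -75/154 + sin(pi/4 + 5)/4 + 4*exp(5/2); F(0) = sqrt(2)/8 + 4.
Integral = F(5/2) - F(0) = -691/154 - sqrt(2)/8 + sin(pi/4 + 5)/4 + 4*exp(5/2).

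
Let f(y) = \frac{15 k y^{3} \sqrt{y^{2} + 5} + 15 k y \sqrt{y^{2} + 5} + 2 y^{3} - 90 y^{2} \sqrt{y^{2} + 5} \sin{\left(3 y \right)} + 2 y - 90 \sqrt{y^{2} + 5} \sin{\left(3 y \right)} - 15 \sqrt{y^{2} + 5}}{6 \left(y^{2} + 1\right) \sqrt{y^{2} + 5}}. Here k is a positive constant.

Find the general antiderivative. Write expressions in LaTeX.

F(y) = \frac{5 k y^{2}}{4} + \frac{\sqrt{y^{2} + 5}}{3} + 5 \cos{\left(3 y \right)} - \frac{5 \operatorname{atan}{\left(y \right)}}{2} + C

A first test for any F(y): its y-derivative must equal f(y) identically.
Check: d/dy[\frac{5 k y^{2}}{4} + \frac{\sqrt{y^{2} + 5}}{3} + 5 \cos{\left(3 y \right)} - \frac{5 \operatorname{atan}{\left(y \right)}}{2}] = \frac{15 k y^{3} \sqrt{y^{2} + 5} + 15 k y \sqrt{y^{2} + 5} + 2 y^{3} - 90 y^{2} \sqrt{y^{2} + 5} \sin{\left(3 y \right)} + 2 y - 90 \sqrt{y^{2} + 5} \sin{\left(3 y \right)} - 15 \sqrt{y^{2} + 5}}{6 y^{2} \sqrt{y^{2} + 5} + 6 \sqrt{y^{2} + 5}}, which equals f(y).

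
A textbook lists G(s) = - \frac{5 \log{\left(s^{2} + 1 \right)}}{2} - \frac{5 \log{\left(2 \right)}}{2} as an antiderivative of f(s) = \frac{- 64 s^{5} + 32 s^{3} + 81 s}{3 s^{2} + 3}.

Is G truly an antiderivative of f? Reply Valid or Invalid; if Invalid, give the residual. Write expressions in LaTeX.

Invalid: d/ds[G] - f = \frac{64 s^{3}}{3} - 32 s, which is not 0.

d/ds[G] = - \frac{5 s}{s^{2} + 1}
d/ds[G] - f(s) = \frac{64 s^{3}}{3} - 32 s != 0.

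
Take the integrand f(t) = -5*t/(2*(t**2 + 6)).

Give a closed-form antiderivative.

An antiderivative is F(t) = -5*log(t**2 + 6)/4.

f matches the chain-rule pattern g'(h)*h' with inner function h(t) = t**2 + 6; substituting u = h(t) collapses the integral.
Check: d/dt[-5*log(t**2 + 6)/4] = -5*t/(2*t**2 + 12), which equals f(t).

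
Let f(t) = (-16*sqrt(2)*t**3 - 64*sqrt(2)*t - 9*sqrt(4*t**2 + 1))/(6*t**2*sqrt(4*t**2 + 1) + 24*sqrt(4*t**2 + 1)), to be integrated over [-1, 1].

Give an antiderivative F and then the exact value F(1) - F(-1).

Whatever form F(t) takes, F'(t) = f(t) is non-negotiable.
F(t) = -4*sqrt(2*t**2 + 1/2)/3 - 3*atan(t/2)/4 is an antiderivative of f.
Check: d/dt[-4*sqrt(2*t**2 + 1/2)/3 - 3*atan(t/2)/4] = (-16*sqrt(2)*t**3 - 64*sqrt(2)*t - 9*sqrt(4*t**2 + 1))/(6*t**2*sqrt(4*t**2 + 1) + 24*sqrt(4*t**2 + 1)) = f(t).
F(1) = -2*sqrt(10)/3 - 3*atan(1/2)/4; F(-1) = -2*sqrt(10)/3 + 3*atan(1/2)/4.
Integral = F(1) - F(-1) = -3*atan(1/2)/2.

Antiderivative: F(t) = -4*sqrt(2*t**2 + 1/2)/3 - 3*atan(t/2)/4; value = -3*atan(1/2)/2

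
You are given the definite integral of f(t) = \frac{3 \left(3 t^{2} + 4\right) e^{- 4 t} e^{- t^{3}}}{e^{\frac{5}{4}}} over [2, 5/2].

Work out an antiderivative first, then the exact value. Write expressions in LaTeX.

The substitution u = - t^{3} - 4 t - \frac{5}{4} works: f is exactly (dF/du)*(du/dt) for that inner function.
F(t) = - \frac{3 e^{- 4 t} e^{- t^{3}}}{e^{\frac{5}{4}}} is an antiderivative of f.
Check: d/dt[- \frac{3 e^{- 4 t} e^{- t^{3}}}{e^{\frac{5}{4}}}] = \frac{\left(9 t^{2} + 12\right) e^{- 4 t} e^{- t^{3}}}{e^{\frac{5}{4}}}, which equals f(t).
F(5/2) = - \frac{3}{e^{\frac{215}{8}}}; F(2) = - \frac{3}{e^{\frac{69}{4}}}.
Integral = F(5/2) - F(2) = - \frac{3}{e^{\frac{215}{8}}} + \frac{3}{e^{\frac{69}{4}}}.

Antiderivative: F(t) = - \frac{3 e^{- 4 t} e^{- t^{3}}}{e^{\frac{5}{4}}}; value = - \frac{3}{e^{\frac{215}{8}}} + \frac{3}{e^{\frac{69}{4}}}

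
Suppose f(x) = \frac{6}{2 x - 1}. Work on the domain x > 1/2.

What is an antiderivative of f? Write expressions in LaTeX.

An antiderivative is F(x) = 3 \log{\left(2 x - 1 \right)}.

A candidate is checked by its d/dx: the result must match f(x).
Check: d/dx[3 \log{\left(2 x - 1 \right)}] = \frac{6}{2 x - 1} = f(x).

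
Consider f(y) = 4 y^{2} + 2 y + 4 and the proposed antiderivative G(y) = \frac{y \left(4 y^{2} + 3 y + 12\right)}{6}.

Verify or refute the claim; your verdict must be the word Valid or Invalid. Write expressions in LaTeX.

Invalid: d/dy[G] - f = - 2 y^{2} - y - 2, which is not 0.

d/dy[G] = 2 y^{2} + y + 2
d/dy[G] - f(y) = - 2 y^{2} - y - 2 != 0.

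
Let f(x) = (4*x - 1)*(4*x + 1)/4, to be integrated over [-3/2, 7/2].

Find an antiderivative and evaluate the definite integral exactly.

A candidate is checked by its d/dx: the result must match f(x).
F(x) = 4*x**3/3 - x/4 is an antiderivative of f.
Check: d/dx[4*x**3/3 - x/4] = 4*x**2 - 1/4, which equals f(x).
F(7/2) = 1351/24; F(-3/2) = -33/8.
Integral = F(7/2) - F(-3/2) = 725/12.

Antiderivative: F(x) = 4*x**3/3 - x/4; value = 725/12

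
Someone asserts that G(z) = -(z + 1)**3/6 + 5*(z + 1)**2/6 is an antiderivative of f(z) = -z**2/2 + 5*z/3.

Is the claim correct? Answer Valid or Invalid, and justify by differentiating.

d/dz[G] = -z**2/2 + 2*z/3 + 7/6
d/dz[G] - f(z) = 7/6 - z != 0.

Invalid: d/dz[G] - f = 7/6 - z, which is not 0.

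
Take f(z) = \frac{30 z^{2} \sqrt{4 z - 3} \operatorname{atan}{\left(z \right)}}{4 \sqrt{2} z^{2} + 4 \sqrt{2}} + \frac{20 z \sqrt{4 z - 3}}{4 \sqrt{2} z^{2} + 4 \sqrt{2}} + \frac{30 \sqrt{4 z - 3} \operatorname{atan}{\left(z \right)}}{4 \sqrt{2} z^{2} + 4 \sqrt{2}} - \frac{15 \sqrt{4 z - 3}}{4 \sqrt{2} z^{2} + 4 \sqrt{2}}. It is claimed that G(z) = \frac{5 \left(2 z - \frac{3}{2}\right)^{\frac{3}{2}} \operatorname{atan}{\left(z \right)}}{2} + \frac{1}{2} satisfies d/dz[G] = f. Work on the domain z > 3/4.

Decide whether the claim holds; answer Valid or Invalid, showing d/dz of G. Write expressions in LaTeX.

d/dz[G] = \frac{30 z^{2} \sqrt{4 z - 3} \operatorname{atan}{\left(z \right)} + 20 z \sqrt{4 z - 3} + 30 \sqrt{4 z - 3} \operatorname{atan}{\left(z \right)} - 15 \sqrt{4 z - 3}}{4 \sqrt{2} z^{2} + 4 \sqrt{2}}
This equals f(z) exactly, so the claim holds.

Valid: G'(z) = f(z).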